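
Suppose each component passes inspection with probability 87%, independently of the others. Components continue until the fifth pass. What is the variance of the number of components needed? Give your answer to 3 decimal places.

0.859

Y = total components until the fifth success; negative binomial with r=5, p=0.87.
Var(Y) = r(1−p)/p² = 5·0.13 / 0.87² = 0.85877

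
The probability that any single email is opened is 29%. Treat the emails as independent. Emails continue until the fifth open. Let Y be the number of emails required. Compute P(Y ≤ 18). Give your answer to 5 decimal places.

Finishing within 18 emails ⇔ at least 5 successes in the first 18. With X ~ Binomial(18, 0.29), P(Y ≤ 18) = 1 − P(X ≤ 4).
  k=0: C(18,0)·0.29^0·0.71^18 = 0.0021021
  k=1: C(18,1)·0.29^1·0.71^17 = 0.0154548
  k=2: C(18,2)·0.29^2·0.71^16 = 0.0536563
  k=3: C(18,3)·0.29^3·0.71^15 = 0.1168852
  k=4: C(18,4)·0.29^4·0.71^14 = 0.1790319
1 − 0.3671302 = 0.6328698

0.63287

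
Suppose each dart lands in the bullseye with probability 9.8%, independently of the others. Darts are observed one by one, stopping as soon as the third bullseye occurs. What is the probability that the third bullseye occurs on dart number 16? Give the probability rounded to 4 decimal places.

0.0259

Y = trial on which the third success occurs; negative binomial, r=3, p=0.098.
P(Y=16) = C(15,2) · p^3 · (1−p)^13
= 105 · 0.00094119 · 0.26163 = 0.025855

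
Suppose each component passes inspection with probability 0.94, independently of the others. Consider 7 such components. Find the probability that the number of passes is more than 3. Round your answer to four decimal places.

X ~ Binomial(7, 0.94); P(X ≥ 4) = Σ C(7,k) p^k (1−p)^(7−k) over k:
  k=4: C(7,4)·0.94^4·0.06^3 = 0.005902
  k=5: C(7,5)·0.94^5·0.06^2 = 0.055483
  k=6: C(7,6)·0.94^6·0.06^1 = 0.289745
  k=7: C(7,7)·0.94^7·0.06^0 = 0.648478
Total = 0.999609

0.9996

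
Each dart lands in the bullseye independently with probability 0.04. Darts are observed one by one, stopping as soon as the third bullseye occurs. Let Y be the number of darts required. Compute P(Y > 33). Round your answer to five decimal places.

0.85579

Needing more than 33 darts ⇔ fewer than 3 successes in the first 33. With X ~ Binomial(33, 0.04), P(Y > 33) = P(X ≤ 2).
  k=0: C(33,0)·0.04^0·0.96^33 = 0.2599864
  k=1: C(33,1)·0.04^1·0.96^32 = 0.3574813
  k=2: C(33,2)·0.04^2·0.96^31 = 0.2383209
P(X ≤ 2) = 0.8557887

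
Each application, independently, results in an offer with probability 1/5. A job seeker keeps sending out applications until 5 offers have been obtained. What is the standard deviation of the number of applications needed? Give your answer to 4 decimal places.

Y = total applications until the fifth success; negative binomial with r=5, p=0.20.
SD(Y) = √[r(1−p)/p²] = √(100.000000) = 10.000000

10.0000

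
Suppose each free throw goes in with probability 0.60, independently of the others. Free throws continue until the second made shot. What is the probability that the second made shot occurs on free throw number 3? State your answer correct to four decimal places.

Y = trial on which the second success occurs; negative binomial, r=2, p=0.60.
P(Y=3) = C(2,1) · p^2 · (1−p)^1
= 2 · 0.36 · 0.4 = 0.288000

0.2880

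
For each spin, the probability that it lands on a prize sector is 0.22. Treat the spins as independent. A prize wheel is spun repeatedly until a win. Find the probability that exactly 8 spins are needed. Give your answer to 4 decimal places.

Geometric (trials to first success), p = 0.22.
P(Y = 8) = (1−p)^7 · p = 0.17566 · 0.22 = 0.038644

0.0386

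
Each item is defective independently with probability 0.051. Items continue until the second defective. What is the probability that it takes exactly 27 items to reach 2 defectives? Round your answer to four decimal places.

0.0183

Y = trial on which the second success occurs; negative binomial, r=2, p=0.051.
P(Y=27) = C(26,1) · p^2 · (1−p)^25
= 26 · 0.002601 · 0.27018 = 0.018271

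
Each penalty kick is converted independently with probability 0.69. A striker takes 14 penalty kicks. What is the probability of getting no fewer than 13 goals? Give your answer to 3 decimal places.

X ~ Binomial(14, 0.69); P(X ≥ 13) = Σ C(14,k) p^k (1−p)^(14−k) over k:
  k=13: C(14,13)·0.69^13·0.31^1 = 0.03488
  k=14: C(14,14)·0.69^14·0.31^0 = 0.00554
Total = 0.04042

0.040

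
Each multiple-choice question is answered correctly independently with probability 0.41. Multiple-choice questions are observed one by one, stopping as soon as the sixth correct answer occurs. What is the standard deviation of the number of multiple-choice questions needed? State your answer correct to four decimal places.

Y = total multiple-choice questions until the sixth success; negative binomial with r=6, p=0.41.
SD(Y) = √[r(1−p)/p²] = √(21.058894) = 4.588997

4.5890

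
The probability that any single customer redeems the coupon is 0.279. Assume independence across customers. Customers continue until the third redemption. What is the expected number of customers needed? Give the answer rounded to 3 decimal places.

10.753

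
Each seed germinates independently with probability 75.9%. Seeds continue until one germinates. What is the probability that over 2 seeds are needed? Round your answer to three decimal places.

0.058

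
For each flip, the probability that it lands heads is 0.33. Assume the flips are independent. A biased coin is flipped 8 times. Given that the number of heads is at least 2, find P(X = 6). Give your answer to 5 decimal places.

0.02031

X ~ Binomial(8, 0.33). Want P(X=6 | X≥2) = P(X=6) / P(X≥2).
P(X=6) = C(8,6)·0.33^6·0.67^2 = 0.0162327
P(X≥2) = 1 − 0.0406068 − 0.1600028 = 0.7993904
Ratio = 0.0162327 / 0.7993904 = 0.0203064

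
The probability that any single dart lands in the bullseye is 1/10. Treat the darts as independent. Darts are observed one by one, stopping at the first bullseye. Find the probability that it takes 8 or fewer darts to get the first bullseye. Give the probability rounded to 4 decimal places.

Y = number of darts to the first success; geometric, p = 0.10.
P(Y ≤ 8) = 1 − (1−p)^8 = 1 − 0.430467 = 0.569533

0.5695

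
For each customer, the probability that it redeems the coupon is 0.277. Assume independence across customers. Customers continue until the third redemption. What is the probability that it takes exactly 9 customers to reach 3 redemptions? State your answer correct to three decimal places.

Y = trial on which the third success occurs; negative binomial, r=3, p=0.277.
P(Y=9) = C(8,2) · p^3 · (1−p)^6
= 28 · 0.021254 · 0.14283 = 0.08500

0.085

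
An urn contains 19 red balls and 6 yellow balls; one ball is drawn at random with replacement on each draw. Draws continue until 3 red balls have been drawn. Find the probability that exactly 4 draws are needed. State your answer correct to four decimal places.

0.3161

Y = trial on which the third success occurs; negative binomial, r=3, p=0.76.
P(Y=4) = C(3,2) · p^3 · (1−p)^1
= 3 · 0.43898 · 0.24 = 0.316063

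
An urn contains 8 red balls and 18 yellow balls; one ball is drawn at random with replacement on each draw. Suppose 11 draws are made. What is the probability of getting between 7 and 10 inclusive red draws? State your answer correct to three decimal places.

X ~ Binomial(11, 0.307692); P(7 ≤ X ≤ 10) = Σ C(11,k) p^k (1−p)^(11−k) over k:
  k=7: C(11,7)·0.307692^7·0.692308^4 = 0.01979
  k=8: C(11,8)·0.307692^8·0.692308^3 = 0.00440
  k=9: C(11,9)·0.307692^9·0.692308^2 = 0.00065
  k=10: C(11,10)·0.307692^10·0.692308^1 = 0.00006
Total = 0.02490

0.025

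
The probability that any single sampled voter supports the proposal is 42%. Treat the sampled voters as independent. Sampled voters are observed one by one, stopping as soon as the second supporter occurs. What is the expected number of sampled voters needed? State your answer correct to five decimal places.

Y = total sampled voters until the second success; negative binomial with r=2, p=0.42.
E[Y] = r / p = 2 / 0.42 = 4.7619048

4.76190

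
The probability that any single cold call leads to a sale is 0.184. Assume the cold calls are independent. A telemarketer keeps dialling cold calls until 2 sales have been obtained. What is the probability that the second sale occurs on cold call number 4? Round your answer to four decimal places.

0.0676

Y = trial on which the second success occurs; negative binomial, r=2, p=0.184.
P(Y=4) = C(3,1) · p^2 · (1−p)^2
= 3 · 0.033856 · 0.66586 = 0.067630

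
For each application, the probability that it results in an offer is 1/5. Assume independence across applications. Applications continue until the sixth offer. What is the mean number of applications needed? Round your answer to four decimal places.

30.0000

Y = total applications until the sixth success; negative binomial with r=6, p=0.20.
E[Y] = r / p = 6 / 0.20 = 30.000000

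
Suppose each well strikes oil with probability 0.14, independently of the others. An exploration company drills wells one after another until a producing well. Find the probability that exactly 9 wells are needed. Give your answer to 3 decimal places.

Geometric (trials to first success), p = 0.14.
P(Y = 9) = (1−p)^8 · p = 0.29922 · 0.14 = 0.04189

0.042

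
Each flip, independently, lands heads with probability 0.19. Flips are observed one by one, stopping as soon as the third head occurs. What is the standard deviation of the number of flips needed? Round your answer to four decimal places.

Y = total flips until the third success; negative binomial with r=3, p=0.19.
SD(Y) = √[r(1−p)/p²] = √(67.313019) = 8.204451

8.2045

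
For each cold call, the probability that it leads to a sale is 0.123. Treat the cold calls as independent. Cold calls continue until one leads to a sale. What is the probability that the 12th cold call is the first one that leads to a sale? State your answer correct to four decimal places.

Geometric (trials to first success), p = 0.123.
P(Y = 12) = (1−p)^11 · p = 0.23605 · 0.123 = 0.029034

0.0290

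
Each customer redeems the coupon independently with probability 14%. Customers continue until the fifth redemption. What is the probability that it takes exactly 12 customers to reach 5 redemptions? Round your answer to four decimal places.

0.0062

Y = trial on which the fifth success occurs; negative binomial, r=5, p=0.14.
P(Y=12) = C(11,4) · p^5 · (1−p)^7
= 330 · 5.3782e-05 · 0.34793 = 0.006175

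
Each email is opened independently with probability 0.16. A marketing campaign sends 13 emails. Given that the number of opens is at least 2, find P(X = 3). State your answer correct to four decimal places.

X ~ Binomial(13, 0.16). Want P(X=3 | X≥2) = P(X=3) / P(X≥2).
P(X=3) = C(13,3)·0.16^3·0.84^10 = 0.204889
P(X≥2) = 1 − 0.103665 − 0.256693 = 0.639642
Ratio = 0.204889 / 0.639642 = 0.320318

0.3203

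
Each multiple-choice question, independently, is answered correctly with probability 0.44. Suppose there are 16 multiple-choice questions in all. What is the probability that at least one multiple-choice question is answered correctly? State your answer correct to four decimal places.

P(at least one) = 1 − P(none) = 1 − (1 − 0.44)^16
= 1 − 0.000094 = 0.999906

0.9999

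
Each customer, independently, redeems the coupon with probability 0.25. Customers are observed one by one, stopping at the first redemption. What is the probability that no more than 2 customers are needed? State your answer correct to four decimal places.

Y = number of customers to the first success; geometric, p = 0.25.
P(Y ≤ 2) = 1 − (1−p)^2 = 1 − 0.562500 = 0.437500

0.4375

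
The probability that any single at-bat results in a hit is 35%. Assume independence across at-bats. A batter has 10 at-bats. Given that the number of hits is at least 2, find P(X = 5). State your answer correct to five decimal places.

0.16801

X ~ Binomial(10, 0.35). Want P(X=5 | X≥2) = P(X=5) / P(X≥2).
P(X=5) = C(10,5)·0.35^5·0.65^5 = 0.1535704
P(X≥2) = 1 − 0.0134627 − 0.0724917 = 0.9140456
Ratio = 0.1535704 / 0.9140456 = 0.1680118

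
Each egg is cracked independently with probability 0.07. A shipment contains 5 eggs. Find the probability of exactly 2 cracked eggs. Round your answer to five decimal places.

0.03941

X ~ Binomial(n=5, p=0.07).
P(X=2) = C(5,2) · p^2 · (1−p)^3
= 10 · 0.0049 · 0.80436 = 0.0394135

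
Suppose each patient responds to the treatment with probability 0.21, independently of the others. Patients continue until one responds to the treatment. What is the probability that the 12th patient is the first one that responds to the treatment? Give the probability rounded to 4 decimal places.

Geometric (trials to first success), p = 0.21.
P(Y = 12) = (1−p)^11 · p = 0.074799 · 0.21 = 0.015708

0.0157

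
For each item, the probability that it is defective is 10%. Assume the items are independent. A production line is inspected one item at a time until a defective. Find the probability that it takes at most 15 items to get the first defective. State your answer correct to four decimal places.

Y = number of items to the first success; geometric, p = 0.10.
P(Y ≤ 15) = 1 − (1−p)^15 = 1 − 0.205891 = 0.794109

0.7941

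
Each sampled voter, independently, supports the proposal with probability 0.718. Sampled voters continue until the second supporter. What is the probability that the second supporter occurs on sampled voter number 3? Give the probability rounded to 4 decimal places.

Y = trial on which the second success occurs; negative binomial, r=2, p=0.718.
P(Y=3) = C(2,1) · p^2 · (1−p)^1
= 2 · 0.51552 · 0.282 = 0.290756

0.2908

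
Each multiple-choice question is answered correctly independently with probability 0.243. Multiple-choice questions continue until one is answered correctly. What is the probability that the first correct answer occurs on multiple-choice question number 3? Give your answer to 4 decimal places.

0.1393

Geometric (trials to first success), p = 0.243.
P(Y = 3) = (1−p)^2 · p = 0.57305 · 0.243 = 0.139251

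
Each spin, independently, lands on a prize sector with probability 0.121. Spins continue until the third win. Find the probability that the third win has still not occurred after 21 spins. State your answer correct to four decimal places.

0.5245

Needing more than 21 spins ⇔ fewer than 3 successes in the first 21. With X ~ Binomial(21, 0.121), P(Y > 21) = P(X ≤ 2).
  k=0: C(21,0)·0.121^0·0.879^21 = 0.066645
  k=1: C(21,1)·0.121^1·0.879^20 = 0.192656
  k=2: C(21,2)·0.121^2·0.879^19 = 0.265203
P(X ≤ 2) = 0.524504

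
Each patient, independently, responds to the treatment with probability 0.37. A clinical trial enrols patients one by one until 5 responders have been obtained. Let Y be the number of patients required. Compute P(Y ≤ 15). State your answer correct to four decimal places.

0.7062

Finishing within 15 patients ⇔ at least 5 successes in the first 15. With X ~ Binomial(15, 0.37), P(Y ≤ 15) = 1 − P(X ≤ 4).
  k=0: C(15,0)·0.37^0·0.63^15 = 0.000977
  k=1: C(15,1)·0.37^1·0.63^14 = 0.008611
  k=2: C(15,2)·0.37^2·0.63^13 = 0.035401
  k=3: C(15,3)·0.37^3·0.63^12 = 0.090096
  k=4: C(15,4)·0.37^4·0.63^11 = 0.158740
1 − 0.293825 = 0.706175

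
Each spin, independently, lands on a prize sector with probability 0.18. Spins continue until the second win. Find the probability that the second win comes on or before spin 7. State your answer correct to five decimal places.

0.36767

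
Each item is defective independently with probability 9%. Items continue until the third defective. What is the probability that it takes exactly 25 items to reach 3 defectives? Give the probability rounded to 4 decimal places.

Y = trial on which the third success occurs; negative binomial, r=3, p=0.09.
P(Y=25) = C(24,2) · p^3 · (1−p)^22
= 276 · 0.000729 · 0.12558 = 0.025267

0.0253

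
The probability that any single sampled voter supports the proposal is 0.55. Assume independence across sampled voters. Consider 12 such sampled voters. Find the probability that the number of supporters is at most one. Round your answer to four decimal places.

0.0011

X ~ Binomial(12, 0.55); P(X ≤ 1) = Σ C(12,k) p^k (1−p)^(12−k) over k:
  k=0: C(12,0)·0.55^0·0.45^12 = 0.000069
  k=1: C(12,1)·0.55^1·0.45^11 = 0.001011
Total = 0.001080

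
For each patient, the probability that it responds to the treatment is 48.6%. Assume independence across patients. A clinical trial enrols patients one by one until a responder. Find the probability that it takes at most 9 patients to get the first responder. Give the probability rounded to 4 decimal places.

0.9975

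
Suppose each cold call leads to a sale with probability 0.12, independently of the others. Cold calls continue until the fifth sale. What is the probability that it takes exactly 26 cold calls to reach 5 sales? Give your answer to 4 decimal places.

0.0215

Y = trial on which the fifth success occurs; negative binomial, r=5, p=0.12.
P(Y=26) = C(25,4) · p^5 · (1−p)^21
= 12650 · 2.4883e-05 · 0.068255 = 0.021485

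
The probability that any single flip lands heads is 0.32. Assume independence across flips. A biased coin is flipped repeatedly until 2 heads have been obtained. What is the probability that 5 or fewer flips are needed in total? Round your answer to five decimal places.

Finishing within 5 flips ⇔ at least 2 successes in the first 5. With X ~ Binomial(5, 0.32), P(Y ≤ 5) = 1 − P(X ≤ 1).
  k=0: C(5,0)·0.32^0·0.68^5 = 0.1453934
  k=1: C(5,1)·0.32^1·0.68^4 = 0.3421020
1 − 0.4874954 = 0.5125046

0.51250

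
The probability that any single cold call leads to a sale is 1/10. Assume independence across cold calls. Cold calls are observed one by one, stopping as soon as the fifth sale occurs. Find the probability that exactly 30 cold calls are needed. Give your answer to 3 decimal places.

Y = trial on which the fifth success occurs; negative binomial, r=5, p=0.10.
P(Y=30) = C(29,4) · p^5 · (1−p)^25
= 23751 · 1e-05 · 0.07179 = 0.01705

0.017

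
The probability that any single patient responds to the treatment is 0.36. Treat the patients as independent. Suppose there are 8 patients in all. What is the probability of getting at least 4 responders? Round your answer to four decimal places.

X ~ Binomial(8, 0.36); P(X ≥ 4) = Σ C(8,k) p^k (1−p)^(8−k) over k:
  k=4: C(8,4)·0.36^4·0.64^4 = 0.197255
  k=5: C(8,5)·0.36^5·0.64^3 = 0.088765
  k=6: C(8,6)·0.36^6·0.64^2 = 0.024965
  k=7: C(8,7)·0.36^7·0.64^1 = 0.004012
  k=8: C(8,8)·0.36^8·0.64^0 = 0.000282
Total = 0.315279

0.3153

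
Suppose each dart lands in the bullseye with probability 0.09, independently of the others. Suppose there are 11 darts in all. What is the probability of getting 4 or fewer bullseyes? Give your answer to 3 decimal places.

0.998

X ~ Binomial(11, 0.09); P(X ≤ 4) = Σ C(11,k) p^k (1−p)^(11−k) over k:
  k=0: C(11,0)·0.09^0·0.91^11 = 0.35437
  k=1: C(11,1)·0.09^1·0.91^10 = 0.38552
  k=2: C(11,2)·0.09^2·0.91^9 = 0.19064
  k=3: C(11,3)·0.09^3·0.91^8 = 0.05656
  k=4: C(11,4)·0.09^4·0.91^7 = 0.01119
Total = 0.99829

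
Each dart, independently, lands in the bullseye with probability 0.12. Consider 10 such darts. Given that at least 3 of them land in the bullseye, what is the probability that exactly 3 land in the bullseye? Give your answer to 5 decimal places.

X ~ Binomial(10, 0.12). Want P(X=3 | X≥3) = P(X=3) / P(X≥3).
P(X=3) = C(10,3)·0.12^3·0.88^7 = 0.0847430
P(X≥3) = 1 − 0.2785010 − 0.3797741 − 0.2330432 = 0.1086818
Ratio = 0.0847430 / 0.1086818 = 0.7797348

0.77973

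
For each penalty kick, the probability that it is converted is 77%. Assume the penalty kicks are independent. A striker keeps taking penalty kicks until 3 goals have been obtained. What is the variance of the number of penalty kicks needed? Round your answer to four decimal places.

1.1638

Y = total penalty kicks until the third success; negative binomial with r=3, p=0.77.
Var(Y) = r(1−p)/p² = 3·0.23 / 0.77² = 1.163771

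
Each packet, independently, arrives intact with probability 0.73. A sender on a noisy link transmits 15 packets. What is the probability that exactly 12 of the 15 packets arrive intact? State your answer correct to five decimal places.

X ~ Binomial(n=15, p=0.73).
P(X=12) = C(15,12) · p^12 · (1−p)^3
= 455 · 0.022902 · 0.019683 = 0.2051054

0.20511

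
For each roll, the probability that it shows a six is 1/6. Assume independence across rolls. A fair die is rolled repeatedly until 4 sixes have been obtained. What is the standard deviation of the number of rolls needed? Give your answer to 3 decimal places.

10.954

Y = total rolls until the fourth success; negative binomial with r=4, p=0.166667.
SD(Y) = √[r(1−p)/p²] = √(120.00000) = 10.95445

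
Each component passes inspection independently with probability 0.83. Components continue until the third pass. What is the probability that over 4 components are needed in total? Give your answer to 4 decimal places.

0.1366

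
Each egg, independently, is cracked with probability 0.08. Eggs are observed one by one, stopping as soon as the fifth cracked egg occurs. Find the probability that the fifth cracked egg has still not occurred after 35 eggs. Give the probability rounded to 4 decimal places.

0.8557

Needing more than 35 eggs ⇔ fewer than 5 successes in the first 35. With X ~ Binomial(35, 0.08), P(Y > 35) = P(X ≤ 4).
  k=0: C(35,0)·0.08^0·0.92^35 = 0.054022
  k=1: C(35,1)·0.08^1·0.92^34 = 0.164416
  k=2: C(35,2)·0.08^2·0.92^33 = 0.243050
  k=3: C(35,3)·0.08^3·0.92^32 = 0.232482
  k=4: C(35,4)·0.08^4·0.92^31 = 0.161727
P(X ≤ 4) = 0.855698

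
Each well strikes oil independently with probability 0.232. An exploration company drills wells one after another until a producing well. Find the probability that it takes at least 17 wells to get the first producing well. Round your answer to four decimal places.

0.0146

Y = number of wells to the first success; geometric, p = 0.232.
P(Y > 16) = P(first 16 all fail) = (1−p)^16 = 0.014648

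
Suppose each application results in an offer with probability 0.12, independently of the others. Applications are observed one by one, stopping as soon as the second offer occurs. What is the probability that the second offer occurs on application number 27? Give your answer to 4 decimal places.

Y = trial on which the second success occurs; negative binomial, r=2, p=0.12.
P(Y=27) = C(26,1) · p^2 · (1−p)^25
= 26 · 0.0144 · 0.040932 = 0.015325

0.0153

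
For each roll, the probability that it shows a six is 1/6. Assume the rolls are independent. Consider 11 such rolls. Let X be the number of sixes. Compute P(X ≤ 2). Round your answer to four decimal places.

0.7268

X ~ Binomial(11, 0.166667); P(X ≤ 2) = Σ C(11,k) p^k (1−p)^(11−k) over k:
  k=0: C(11,0)·0.166667^0·0.833333^11 = 0.134588
  k=1: C(11,1)·0.166667^1·0.833333^10 = 0.296094
  k=2: C(11,2)·0.166667^2·0.833333^9 = 0.296094
Total = 0.726775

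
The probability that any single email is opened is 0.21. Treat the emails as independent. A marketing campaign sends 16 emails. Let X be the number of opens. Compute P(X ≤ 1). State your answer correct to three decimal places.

0.121

X ~ Binomial(16, 0.21); P(X ≤ 1) = Σ C(16,k) p^k (1−p)^(16−k) over k:
  k=0: C(16,0)·0.21^0·0.79^16 = 0.02302
  k=1: C(16,1)·0.21^1·0.79^15 = 0.09789
Total = 0.12091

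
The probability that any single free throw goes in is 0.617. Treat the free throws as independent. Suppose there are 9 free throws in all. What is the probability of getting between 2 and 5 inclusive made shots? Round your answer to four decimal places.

0.4718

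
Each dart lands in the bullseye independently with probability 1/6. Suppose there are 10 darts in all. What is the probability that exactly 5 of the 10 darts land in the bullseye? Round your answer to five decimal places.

0.01302

X ~ Binomial(n=10, p=0.166667).
P(X=5) = C(10,5) · p^5 · (1−p)^5
= 252 · 0.0001286 · 0.40188 = 0.0130238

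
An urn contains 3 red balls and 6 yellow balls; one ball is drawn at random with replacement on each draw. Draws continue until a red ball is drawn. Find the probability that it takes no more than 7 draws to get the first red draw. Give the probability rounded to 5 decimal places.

0.94147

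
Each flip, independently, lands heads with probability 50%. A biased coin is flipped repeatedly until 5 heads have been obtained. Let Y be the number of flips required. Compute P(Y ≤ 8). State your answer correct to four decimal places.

Finishing within 8 flips ⇔ at least 5 successes in the first 8. With X ~ Binomial(8, 0.50), P(Y ≤ 8) = 1 − P(X ≤ 4).
  k=0: C(8,0)·0.50^0·0.50^8 = 0.003906
  k=1: C(8,1)·0.50^1·0.50^7 = 0.031250
  k=2: C(8,2)·0.50^2·0.50^6 = 0.109375
  k=3: C(8,3)·0.50^3·0.50^5 = 0.218750
  k=4: C(8,4)·0.50^4·0.50^4 = 0.273438
1 − 0.636719 = 0.363281

0.3633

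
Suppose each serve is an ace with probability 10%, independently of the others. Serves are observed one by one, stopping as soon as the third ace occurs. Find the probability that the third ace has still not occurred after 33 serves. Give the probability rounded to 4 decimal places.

0.3457

Needing more than 33 serves ⇔ fewer than 3 successes in the first 33. With X ~ Binomial(33, 0.10), P(Y > 33) = P(X ≤ 2).
  k=0: C(33,0)·0.10^0·0.90^33 = 0.030903
  k=1: C(33,1)·0.10^1·0.90^32 = 0.113312
  k=2: C(33,2)·0.10^2·0.90^31 = 0.201443
P(X ≤ 2) = 0.345658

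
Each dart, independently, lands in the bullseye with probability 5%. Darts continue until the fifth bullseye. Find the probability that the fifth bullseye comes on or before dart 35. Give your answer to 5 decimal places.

Finishing within 35 darts ⇔ at least 5 successes in the first 35. With X ~ Binomial(35, 0.05), P(Y ≤ 35) = 1 − P(X ≤ 4).
  k=0: C(35,0)·0.05^0·0.95^35 = 0.1660834
  k=1: C(35,1)·0.05^1·0.95^34 = 0.3059431
  k=2: C(35,2)·0.05^2·0.95^33 = 0.2737385
  k=3: C(35,3)·0.05^3·0.95^32 = 0.1584802
  k=4: C(35,4)·0.05^4·0.95^31 = 0.0667285
1 − 0.9709737 = 0.0290263

0.02903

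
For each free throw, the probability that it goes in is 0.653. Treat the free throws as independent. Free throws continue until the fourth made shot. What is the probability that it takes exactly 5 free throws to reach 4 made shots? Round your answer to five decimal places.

0.25237

Y = trial on which the fourth success occurs; negative binomial, r=4, p=0.653.
P(Y=5) = C(4,3) · p^4 · (1−p)^1
= 4 · 0.18182 · 0.347 = 0.2523726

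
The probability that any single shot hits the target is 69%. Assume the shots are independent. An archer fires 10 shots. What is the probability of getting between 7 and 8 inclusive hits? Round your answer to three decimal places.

0.488

X ~ Binomial(10, 0.69); P(7 ≤ X ≤ 8) = Σ C(10,k) p^k (1−p)^(10−k) over k:
  k=7: C(10,7)·0.69^7·0.31^3 = 0.26620
  k=8: C(10,8)·0.69^8·0.31^2 = 0.22219
Total = 0.48839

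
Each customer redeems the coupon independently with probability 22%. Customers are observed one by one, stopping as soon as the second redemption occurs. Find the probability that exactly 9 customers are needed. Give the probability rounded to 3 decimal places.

0.068

Y = trial on which the second success occurs; negative binomial, r=2, p=0.22.
P(Y=9) = C(8,1) · p^2 · (1−p)^7
= 8 · 0.0484 · 0.17566 = 0.06801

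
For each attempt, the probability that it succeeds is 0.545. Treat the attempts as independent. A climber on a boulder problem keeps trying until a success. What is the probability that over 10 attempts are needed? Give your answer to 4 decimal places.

Y = number of attempts to the first success; geometric, p = 0.545.
P(Y > 10) = P(first 10 all fail) = (1−p)^10 = 0.000380

0.0004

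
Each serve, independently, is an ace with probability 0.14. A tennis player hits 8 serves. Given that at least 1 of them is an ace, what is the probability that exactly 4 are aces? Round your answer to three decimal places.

X ~ Binomial(8, 0.14). Want P(X=4 | X≥1) = P(X=4) / P(X≥1).
P(X=4) = C(8,4)·0.14^4·0.86^4 = 0.01471
P(X≥1) = 1 − 0.29922 = 0.70078
Ratio = 0.01471 / 0.70078 = 0.02099

0.021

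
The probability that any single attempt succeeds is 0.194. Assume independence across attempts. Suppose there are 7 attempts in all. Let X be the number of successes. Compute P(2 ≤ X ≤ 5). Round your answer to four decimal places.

X ~ Binomial(7, 0.194); P(2 ≤ X ≤ 5) = Σ C(7,k) p^k (1−p)^(7−k) over k:
  k=2: C(7,2)·0.194^2·0.806^5 = 0.268843
  k=3: C(7,3)·0.194^3·0.806^4 = 0.107848
  k=4: C(7,4)·0.194^4·0.806^3 = 0.025959
  k=5: C(7,5)·0.194^5·0.806^2 = 0.003749
Total = 0.406398

0.4064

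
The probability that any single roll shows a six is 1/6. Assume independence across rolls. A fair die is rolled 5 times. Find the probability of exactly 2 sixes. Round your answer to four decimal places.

X ~ Binomial(n=5, p=0.166667).
P(X=2) = C(5,2) · p^2 · (1−p)^3
= 10 · 0.027778 · 0.5787 = 0.160751

0.1608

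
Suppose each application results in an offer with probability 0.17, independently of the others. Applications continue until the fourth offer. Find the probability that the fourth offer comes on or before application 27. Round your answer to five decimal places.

0.69695

Finishing within 27 applications ⇔ at least 4 successes in the first 27. With X ~ Binomial(27, 0.17), P(Y ≤ 27) = 1 − P(X ≤ 3).
  k=0: C(27,0)·0.17^0·0.83^27 = 0.0065329
  k=1: C(27,1)·0.17^1·0.83^26 = 0.0361279
  k=2: C(27,2)·0.17^2·0.83^25 = 0.0961961
  k=3: C(27,3)·0.17^3·0.83^24 = 0.1641901
1 − 0.3030470 = 0.6969530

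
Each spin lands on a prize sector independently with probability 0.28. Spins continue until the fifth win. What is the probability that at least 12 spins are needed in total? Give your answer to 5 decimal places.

0.83153

Needing more than 11 spins ⇔ fewer than 5 successes in the first 11. With X ~ Binomial(11, 0.28), P(Y > 11) = P(X ≤ 4).
  k=0: C(11,0)·0.28^0·0.72^11 = 0.0269561
  k=1: C(11,1)·0.28^1·0.72^10 = 0.1153123
  k=2: C(11,2)·0.28^2·0.72^9 = 0.2242184
  k=3: C(11,3)·0.28^3·0.72^8 = 0.2615881
  k=4: C(11,4)·0.28^4·0.72^7 = 0.2034574
P(X ≤ 4) = 0.8315324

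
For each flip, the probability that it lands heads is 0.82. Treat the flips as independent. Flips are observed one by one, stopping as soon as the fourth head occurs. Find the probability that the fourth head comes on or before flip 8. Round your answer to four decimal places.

0.9935

Finishing within 8 flips ⇔ at least 4 successes in the first 8. With X ~ Binomial(8, 0.82), P(Y ≤ 8) = 1 − P(X ≤ 3).
  k=0: C(8,0)·0.82^0·0.18^8 = 0.000001
  k=1: C(8,1)·0.82^1·0.18^7 = 0.000040
  k=2: C(8,2)·0.82^2·0.18^6 = 0.000640
  k=3: C(8,3)·0.82^3·0.18^5 = 0.005834
1 − 0.006516 = 0.993484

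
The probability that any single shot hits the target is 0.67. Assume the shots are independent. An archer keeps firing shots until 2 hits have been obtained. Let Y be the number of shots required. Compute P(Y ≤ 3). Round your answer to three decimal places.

0.745

Finishing within 3 shots ⇔ at least 2 successes in the first 3. With X ~ Binomial(3, 0.67), P(Y ≤ 3) = 1 − P(X ≤ 1).
  k=0: C(3,0)·0.67^0·0.33^3 = 0.03594
  k=1: C(3,1)·0.67^1·0.33^2 = 0.21889
1 − 0.25483 = 0.74517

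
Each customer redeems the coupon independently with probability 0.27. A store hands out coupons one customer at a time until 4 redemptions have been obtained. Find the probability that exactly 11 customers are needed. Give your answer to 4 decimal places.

0.0705

Y = trial on which the fourth success occurs; negative binomial, r=4, p=0.27.
P(Y=11) = C(10,3) · p^4 · (1−p)^7
= 120 · 0.0053144 · 0.11047 = 0.070452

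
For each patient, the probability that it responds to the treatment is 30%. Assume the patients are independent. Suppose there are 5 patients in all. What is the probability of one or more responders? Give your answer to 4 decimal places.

0.8319

P(at least one) = 1 − P(none) = 1 − (1 − 0.30)^5
= 1 − 0.168070 = 0.831930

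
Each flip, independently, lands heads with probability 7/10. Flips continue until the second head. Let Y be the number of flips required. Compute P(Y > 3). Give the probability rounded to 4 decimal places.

0.2160

Needing more than 3 flips ⇔ fewer than 2 successes in the first 3. With X ~ Binomial(3, 0.70), P(Y > 3) = P(X ≤ 1).
  k=0: C(3,0)·0.70^0·0.30^3 = 0.027000
  k=1: C(3,1)·0.70^1·0.30^2 = 0.189000
P(X ≤ 1) = 0.216000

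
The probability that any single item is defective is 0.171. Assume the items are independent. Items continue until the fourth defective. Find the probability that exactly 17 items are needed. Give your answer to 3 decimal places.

Y = trial on which the fourth success occurs; negative binomial, r=4, p=0.171.
P(Y=17) = C(16,3) · p^4 · (1−p)^13
= 560 · 0.00085504 · 0.087339 = 0.04182

0.042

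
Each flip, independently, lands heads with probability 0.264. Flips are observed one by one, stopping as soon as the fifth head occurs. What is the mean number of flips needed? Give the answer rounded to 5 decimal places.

18.93939

Y = total flips until the fifth success; negative binomial with r=5, p=0.264.
E[Y] = r / p = 5 / 0.264 = 18.9393939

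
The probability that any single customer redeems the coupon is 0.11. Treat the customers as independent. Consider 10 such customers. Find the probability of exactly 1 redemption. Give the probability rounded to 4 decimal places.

X ~ Binomial(n=10, p=0.11).
P(X=1) = C(10,1) · p^1 · (1−p)^9
= 10 · 0.11 · 0.35036 = 0.385392

0.3854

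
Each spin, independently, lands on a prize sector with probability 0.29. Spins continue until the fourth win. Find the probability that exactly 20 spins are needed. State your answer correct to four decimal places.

Y = trial on which the fourth success occurs; negative binomial, r=4, p=0.29.
P(Y=20) = C(19,3) · p^4 · (1−p)^16
= 969 · 0.0070728 · 0.00417 = 0.028579

0.0286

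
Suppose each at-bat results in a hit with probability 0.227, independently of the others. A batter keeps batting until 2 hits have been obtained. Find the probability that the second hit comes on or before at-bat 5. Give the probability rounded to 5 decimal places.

0.31877

Finishing within 5 at-bats ⇔ at least 2 successes in the first 5. With X ~ Binomial(5, 0.227), P(Y ≤ 5) = 1 − P(X ≤ 1).
  k=0: C(5,0)·0.227^0·0.773^5 = 0.2759926
  k=1: C(5,1)·0.227^1·0.773^4 = 0.4052414
1 − 0.6812340 = 0.3187660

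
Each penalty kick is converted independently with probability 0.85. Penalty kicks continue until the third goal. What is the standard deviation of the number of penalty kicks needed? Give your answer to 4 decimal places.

Y = total penalty kicks until the third success; negative binomial with r=3, p=0.85.
SD(Y) = √[r(1−p)/p²] = √(0.622837) = 0.789200

0.7892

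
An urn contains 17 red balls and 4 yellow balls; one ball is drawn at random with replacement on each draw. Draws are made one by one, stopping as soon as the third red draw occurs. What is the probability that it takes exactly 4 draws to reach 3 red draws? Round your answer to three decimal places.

0.303

Y = trial on which the third success occurs; negative binomial, r=3, p=0.809524.
P(Y=4) = C(3,2) · p^3 · (1−p)^1
= 3 · 0.5305 · 0.19048 = 0.30315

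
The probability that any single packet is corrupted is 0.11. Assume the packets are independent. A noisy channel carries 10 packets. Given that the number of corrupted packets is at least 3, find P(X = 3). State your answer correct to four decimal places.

X ~ Binomial(10, 0.11). Want P(X=3 | X≥3) = P(X=3) / P(X≥3).
P(X=3) = C(10,3)·0.11^3·0.89^7 = 0.070646
P(X≥3) = 1 − 0.311817 − 0.385392 − 0.214347 = 0.088443
Ratio = 0.070646 / 0.088443 = 0.798773

0.7988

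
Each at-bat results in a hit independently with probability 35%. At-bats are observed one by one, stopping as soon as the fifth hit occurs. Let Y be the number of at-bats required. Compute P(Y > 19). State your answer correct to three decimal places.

0.150

Needing more than 19 at-bats ⇔ fewer than 5 successes in the first 19. With X ~ Binomial(19, 0.35), P(Y > 19) = P(X ≤ 4).
  k=0: C(19,0)·0.35^0·0.65^19 = 0.00028
  k=1: C(19,1)·0.35^1·0.65^18 = 0.00285
  k=2: C(19,2)·0.35^2·0.65^17 = 0.01382
  k=3: C(19,3)·0.35^3·0.65^16 = 0.04218
  k=4: C(19,4)·0.35^4·0.65^15 = 0.09086
P(X ≤ 4) = 0.15000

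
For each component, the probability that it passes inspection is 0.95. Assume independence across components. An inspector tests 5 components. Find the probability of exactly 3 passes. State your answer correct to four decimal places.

X ~ Binomial(n=5, p=0.95).
P(X=3) = C(5,3) · p^3 · (1−p)^2
= 10 · 0.85737 · 0.0025 = 0.021434

0.0214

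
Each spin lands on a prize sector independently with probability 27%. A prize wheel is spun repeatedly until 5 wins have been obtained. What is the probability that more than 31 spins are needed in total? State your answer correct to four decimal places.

0.0517

Needing more than 31 spins ⇔ fewer than 5 successes in the first 31. With X ~ Binomial(31, 0.27), P(Y > 31) = P(X ≤ 4).
  k=0: C(31,0)·0.27^0·0.73^31 = 0.000058
  k=1: C(31,1)·0.27^1·0.73^30 = 0.000664
  k=2: C(31,2)·0.27^2·0.73^29 = 0.003686
  k=3: C(31,3)·0.27^3·0.73^28 = 0.013178
  k=4: C(31,4)·0.27^4·0.73^27 = 0.034119
P(X ≤ 4) = 0.051706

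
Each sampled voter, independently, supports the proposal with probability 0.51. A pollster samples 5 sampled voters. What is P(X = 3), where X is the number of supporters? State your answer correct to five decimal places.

0.31850

X ~ Binomial(n=5, p=0.51).
P(X=3) = C(5,3) · p^3 · (1−p)^2
= 10 · 0.13265 · 0.2401 = 0.3184951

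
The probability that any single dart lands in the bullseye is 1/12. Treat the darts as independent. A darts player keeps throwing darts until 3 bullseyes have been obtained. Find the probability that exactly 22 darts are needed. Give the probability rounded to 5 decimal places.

Y = trial on which the third success occurs; negative binomial, r=3, p=0.083333.
P(Y=22) = C(21,2) · p^3 · (1−p)^19
= 210 · 0.0005787 · 0.19143 = 0.0232645

0.02326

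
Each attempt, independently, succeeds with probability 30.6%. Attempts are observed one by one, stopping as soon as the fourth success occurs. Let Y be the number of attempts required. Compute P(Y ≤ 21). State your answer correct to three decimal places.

0.923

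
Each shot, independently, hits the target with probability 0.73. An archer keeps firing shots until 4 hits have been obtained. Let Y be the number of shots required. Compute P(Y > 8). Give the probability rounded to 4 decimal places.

Needing more than 8 shots ⇔ fewer than 4 successes in the first 8. With X ~ Binomial(8, 0.73), P(Y > 8) = P(X ≤ 3).
  k=0: C(8,0)·0.73^0·0.27^8 = 0.000028
  k=1: C(8,1)·0.73^1·0.27^7 = 0.000611
  k=2: C(8,2)·0.73^2·0.27^6 = 0.005781
  k=3: C(8,3)·0.73^3·0.27^5 = 0.031259
P(X ≤ 3) = 0.037679

0.0377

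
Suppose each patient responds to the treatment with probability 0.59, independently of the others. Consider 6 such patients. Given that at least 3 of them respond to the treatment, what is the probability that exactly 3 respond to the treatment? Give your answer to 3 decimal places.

X ~ Binomial(6, 0.59). Want P(X=3 | X≥3) = P(X=3) / P(X≥3).
P(X=3) = C(6,3)·0.59^3·0.41^3 = 0.28310
P(X≥3) = 1 − 0.00475 − 0.04101 − 0.14755 = 0.80669
Ratio = 0.28310 / 0.80669 = 0.35094

0.351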